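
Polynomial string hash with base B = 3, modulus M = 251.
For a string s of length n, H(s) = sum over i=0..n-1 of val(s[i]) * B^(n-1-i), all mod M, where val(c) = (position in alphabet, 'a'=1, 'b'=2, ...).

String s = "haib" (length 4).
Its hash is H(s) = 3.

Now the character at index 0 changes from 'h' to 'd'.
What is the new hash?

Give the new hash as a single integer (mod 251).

Answer: 146

Derivation:
val('h') = 8, val('d') = 4
Position k = 0, exponent = n-1-k = 3
B^3 mod M = 3^3 mod 251 = 27
Delta = (4 - 8) * 27 mod 251 = 143
New hash = (3 + 143) mod 251 = 146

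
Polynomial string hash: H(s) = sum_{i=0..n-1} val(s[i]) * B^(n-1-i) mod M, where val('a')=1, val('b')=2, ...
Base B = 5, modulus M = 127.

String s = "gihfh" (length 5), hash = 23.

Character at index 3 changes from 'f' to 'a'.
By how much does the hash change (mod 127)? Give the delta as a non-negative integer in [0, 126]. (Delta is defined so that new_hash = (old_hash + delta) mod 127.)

Answer: 102

Derivation:
Delta formula: (val(new) - val(old)) * B^(n-1-k) mod M
  val('a') - val('f') = 1 - 6 = -5
  B^(n-1-k) = 5^1 mod 127 = 5
  Delta = -5 * 5 mod 127 = 102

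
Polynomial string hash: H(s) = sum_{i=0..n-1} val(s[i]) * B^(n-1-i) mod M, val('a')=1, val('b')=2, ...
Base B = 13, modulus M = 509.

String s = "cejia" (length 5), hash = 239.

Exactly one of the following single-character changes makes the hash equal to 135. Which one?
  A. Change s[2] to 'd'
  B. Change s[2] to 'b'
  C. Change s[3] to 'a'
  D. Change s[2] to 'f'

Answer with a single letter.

Option A: s[2]='j'->'d', delta=(4-10)*13^2 mod 509 = 4, hash=239+4 mod 509 = 243
Option B: s[2]='j'->'b', delta=(2-10)*13^2 mod 509 = 175, hash=239+175 mod 509 = 414
Option C: s[3]='i'->'a', delta=(1-9)*13^1 mod 509 = 405, hash=239+405 mod 509 = 135 <-- target
Option D: s[2]='j'->'f', delta=(6-10)*13^2 mod 509 = 342, hash=239+342 mod 509 = 72

Answer: C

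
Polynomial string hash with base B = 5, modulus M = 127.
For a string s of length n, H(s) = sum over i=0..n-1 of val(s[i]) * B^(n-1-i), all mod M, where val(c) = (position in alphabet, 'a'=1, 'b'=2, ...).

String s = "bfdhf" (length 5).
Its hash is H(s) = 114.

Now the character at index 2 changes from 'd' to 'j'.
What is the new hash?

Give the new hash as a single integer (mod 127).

val('d') = 4, val('j') = 10
Position k = 2, exponent = n-1-k = 2
B^2 mod M = 5^2 mod 127 = 25
Delta = (10 - 4) * 25 mod 127 = 23
New hash = (114 + 23) mod 127 = 10

Answer: 10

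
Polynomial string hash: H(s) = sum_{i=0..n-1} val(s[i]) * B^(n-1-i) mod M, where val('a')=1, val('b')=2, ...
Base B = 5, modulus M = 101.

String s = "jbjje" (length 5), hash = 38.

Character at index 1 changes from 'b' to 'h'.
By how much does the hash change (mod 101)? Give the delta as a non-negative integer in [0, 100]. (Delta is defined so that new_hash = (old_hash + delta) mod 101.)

Delta formula: (val(new) - val(old)) * B^(n-1-k) mod M
  val('h') - val('b') = 8 - 2 = 6
  B^(n-1-k) = 5^3 mod 101 = 24
  Delta = 6 * 24 mod 101 = 43

Answer: 43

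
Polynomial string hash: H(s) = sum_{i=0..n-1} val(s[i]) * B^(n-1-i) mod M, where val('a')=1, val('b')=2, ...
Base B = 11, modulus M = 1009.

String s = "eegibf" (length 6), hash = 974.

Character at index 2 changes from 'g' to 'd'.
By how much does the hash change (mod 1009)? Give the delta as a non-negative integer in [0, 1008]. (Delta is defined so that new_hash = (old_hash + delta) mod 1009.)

Answer: 43

Derivation:
Delta formula: (val(new) - val(old)) * B^(n-1-k) mod M
  val('d') - val('g') = 4 - 7 = -3
  B^(n-1-k) = 11^3 mod 1009 = 322
  Delta = -3 * 322 mod 1009 = 43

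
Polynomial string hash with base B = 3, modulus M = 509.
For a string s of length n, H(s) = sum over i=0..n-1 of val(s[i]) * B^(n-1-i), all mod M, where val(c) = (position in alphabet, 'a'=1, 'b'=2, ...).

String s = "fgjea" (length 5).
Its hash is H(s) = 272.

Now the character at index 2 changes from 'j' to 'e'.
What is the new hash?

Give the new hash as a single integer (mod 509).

Answer: 227

Derivation:
val('j') = 10, val('e') = 5
Position k = 2, exponent = n-1-k = 2
B^2 mod M = 3^2 mod 509 = 9
Delta = (5 - 10) * 9 mod 509 = 464
New hash = (272 + 464) mod 509 = 227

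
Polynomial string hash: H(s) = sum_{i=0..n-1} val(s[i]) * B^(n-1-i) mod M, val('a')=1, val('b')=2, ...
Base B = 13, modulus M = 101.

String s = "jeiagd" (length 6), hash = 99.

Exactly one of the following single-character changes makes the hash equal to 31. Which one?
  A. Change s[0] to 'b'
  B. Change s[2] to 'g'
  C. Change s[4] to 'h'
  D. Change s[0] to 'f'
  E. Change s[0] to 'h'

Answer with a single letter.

Answer: D

Derivation:
Option A: s[0]='j'->'b', delta=(2-10)*13^5 mod 101 = 66, hash=99+66 mod 101 = 64
Option B: s[2]='i'->'g', delta=(7-9)*13^3 mod 101 = 50, hash=99+50 mod 101 = 48
Option C: s[4]='g'->'h', delta=(8-7)*13^1 mod 101 = 13, hash=99+13 mod 101 = 11
Option D: s[0]='j'->'f', delta=(6-10)*13^5 mod 101 = 33, hash=99+33 mod 101 = 31 <-- target
Option E: s[0]='j'->'h', delta=(8-10)*13^5 mod 101 = 67, hash=99+67 mod 101 = 65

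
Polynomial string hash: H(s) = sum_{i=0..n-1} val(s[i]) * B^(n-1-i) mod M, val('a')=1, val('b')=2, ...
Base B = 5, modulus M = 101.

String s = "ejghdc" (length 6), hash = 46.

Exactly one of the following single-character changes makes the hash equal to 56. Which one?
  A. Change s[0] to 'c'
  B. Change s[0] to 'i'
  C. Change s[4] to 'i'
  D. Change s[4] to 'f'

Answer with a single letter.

Option A: s[0]='e'->'c', delta=(3-5)*5^5 mod 101 = 12, hash=46+12 mod 101 = 58
Option B: s[0]='e'->'i', delta=(9-5)*5^5 mod 101 = 77, hash=46+77 mod 101 = 22
Option C: s[4]='d'->'i', delta=(9-4)*5^1 mod 101 = 25, hash=46+25 mod 101 = 71
Option D: s[4]='d'->'f', delta=(6-4)*5^1 mod 101 = 10, hash=46+10 mod 101 = 56 <-- target

Answer: D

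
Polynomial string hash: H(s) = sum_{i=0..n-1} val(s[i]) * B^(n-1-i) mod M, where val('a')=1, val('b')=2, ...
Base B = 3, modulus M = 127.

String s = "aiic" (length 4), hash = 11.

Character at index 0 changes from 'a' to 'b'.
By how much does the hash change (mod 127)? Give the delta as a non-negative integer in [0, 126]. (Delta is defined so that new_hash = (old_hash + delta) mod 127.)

Answer: 27

Derivation:
Delta formula: (val(new) - val(old)) * B^(n-1-k) mod M
  val('b') - val('a') = 2 - 1 = 1
  B^(n-1-k) = 3^3 mod 127 = 27
  Delta = 1 * 27 mod 127 = 27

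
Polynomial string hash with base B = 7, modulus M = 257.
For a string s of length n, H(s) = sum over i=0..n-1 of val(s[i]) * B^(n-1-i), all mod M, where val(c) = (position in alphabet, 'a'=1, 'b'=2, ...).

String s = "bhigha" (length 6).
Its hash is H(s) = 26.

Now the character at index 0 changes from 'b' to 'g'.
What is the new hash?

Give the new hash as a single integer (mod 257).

Answer: 22

Derivation:
val('b') = 2, val('g') = 7
Position k = 0, exponent = n-1-k = 5
B^5 mod M = 7^5 mod 257 = 102
Delta = (7 - 2) * 102 mod 257 = 253
New hash = (26 + 253) mod 257 = 22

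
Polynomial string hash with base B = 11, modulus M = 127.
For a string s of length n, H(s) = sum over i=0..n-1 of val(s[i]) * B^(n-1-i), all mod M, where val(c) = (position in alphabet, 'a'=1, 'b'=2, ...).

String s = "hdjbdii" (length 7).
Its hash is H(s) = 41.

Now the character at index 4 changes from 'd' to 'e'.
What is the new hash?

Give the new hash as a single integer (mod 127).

val('d') = 4, val('e') = 5
Position k = 4, exponent = n-1-k = 2
B^2 mod M = 11^2 mod 127 = 121
Delta = (5 - 4) * 121 mod 127 = 121
New hash = (41 + 121) mod 127 = 35

Answer: 35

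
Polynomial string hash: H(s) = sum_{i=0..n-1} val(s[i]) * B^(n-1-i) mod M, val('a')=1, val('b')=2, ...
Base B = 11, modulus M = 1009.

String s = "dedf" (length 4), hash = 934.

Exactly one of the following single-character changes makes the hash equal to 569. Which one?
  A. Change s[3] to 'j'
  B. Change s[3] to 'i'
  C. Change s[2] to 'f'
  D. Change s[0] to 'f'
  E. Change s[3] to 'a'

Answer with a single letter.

Answer: D

Derivation:
Option A: s[3]='f'->'j', delta=(10-6)*11^0 mod 1009 = 4, hash=934+4 mod 1009 = 938
Option B: s[3]='f'->'i', delta=(9-6)*11^0 mod 1009 = 3, hash=934+3 mod 1009 = 937
Option C: s[2]='d'->'f', delta=(6-4)*11^1 mod 1009 = 22, hash=934+22 mod 1009 = 956
Option D: s[0]='d'->'f', delta=(6-4)*11^3 mod 1009 = 644, hash=934+644 mod 1009 = 569 <-- target
Option E: s[3]='f'->'a', delta=(1-6)*11^0 mod 1009 = 1004, hash=934+1004 mod 1009 = 929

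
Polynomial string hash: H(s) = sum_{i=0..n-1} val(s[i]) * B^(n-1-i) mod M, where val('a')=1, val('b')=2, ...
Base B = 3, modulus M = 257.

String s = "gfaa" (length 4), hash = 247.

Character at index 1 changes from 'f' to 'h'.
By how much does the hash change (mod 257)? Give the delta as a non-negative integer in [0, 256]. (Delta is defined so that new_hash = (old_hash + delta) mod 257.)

Answer: 18

Derivation:
Delta formula: (val(new) - val(old)) * B^(n-1-k) mod M
  val('h') - val('f') = 8 - 6 = 2
  B^(n-1-k) = 3^2 mod 257 = 9
  Delta = 2 * 9 mod 257 = 18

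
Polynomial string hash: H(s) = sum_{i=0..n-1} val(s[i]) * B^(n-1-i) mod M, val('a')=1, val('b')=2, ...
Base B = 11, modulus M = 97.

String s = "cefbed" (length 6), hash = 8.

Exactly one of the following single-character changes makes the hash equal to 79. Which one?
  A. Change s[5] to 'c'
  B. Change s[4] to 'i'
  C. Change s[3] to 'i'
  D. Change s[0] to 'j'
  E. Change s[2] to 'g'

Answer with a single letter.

Answer: C

Derivation:
Option A: s[5]='d'->'c', delta=(3-4)*11^0 mod 97 = 96, hash=8+96 mod 97 = 7
Option B: s[4]='e'->'i', delta=(9-5)*11^1 mod 97 = 44, hash=8+44 mod 97 = 52
Option C: s[3]='b'->'i', delta=(9-2)*11^2 mod 97 = 71, hash=8+71 mod 97 = 79 <-- target
Option D: s[0]='c'->'j', delta=(10-3)*11^5 mod 97 = 23, hash=8+23 mod 97 = 31
Option E: s[2]='f'->'g', delta=(7-6)*11^3 mod 97 = 70, hash=8+70 mod 97 = 78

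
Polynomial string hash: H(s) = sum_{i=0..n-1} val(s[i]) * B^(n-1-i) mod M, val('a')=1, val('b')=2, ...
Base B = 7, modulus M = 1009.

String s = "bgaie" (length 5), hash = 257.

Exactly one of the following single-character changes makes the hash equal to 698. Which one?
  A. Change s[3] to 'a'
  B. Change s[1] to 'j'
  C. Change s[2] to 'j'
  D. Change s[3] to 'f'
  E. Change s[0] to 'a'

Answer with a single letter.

Answer: C

Derivation:
Option A: s[3]='i'->'a', delta=(1-9)*7^1 mod 1009 = 953, hash=257+953 mod 1009 = 201
Option B: s[1]='g'->'j', delta=(10-7)*7^3 mod 1009 = 20, hash=257+20 mod 1009 = 277
Option C: s[2]='a'->'j', delta=(10-1)*7^2 mod 1009 = 441, hash=257+441 mod 1009 = 698 <-- target
Option D: s[3]='i'->'f', delta=(6-9)*7^1 mod 1009 = 988, hash=257+988 mod 1009 = 236
Option E: s[0]='b'->'a', delta=(1-2)*7^4 mod 1009 = 626, hash=257+626 mod 1009 = 883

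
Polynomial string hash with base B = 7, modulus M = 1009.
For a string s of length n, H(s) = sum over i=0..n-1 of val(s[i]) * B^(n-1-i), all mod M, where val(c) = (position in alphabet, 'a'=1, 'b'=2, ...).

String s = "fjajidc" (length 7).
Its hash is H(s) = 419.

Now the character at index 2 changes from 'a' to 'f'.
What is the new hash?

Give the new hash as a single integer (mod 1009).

val('a') = 1, val('f') = 6
Position k = 2, exponent = n-1-k = 4
B^4 mod M = 7^4 mod 1009 = 383
Delta = (6 - 1) * 383 mod 1009 = 906
New hash = (419 + 906) mod 1009 = 316

Answer: 316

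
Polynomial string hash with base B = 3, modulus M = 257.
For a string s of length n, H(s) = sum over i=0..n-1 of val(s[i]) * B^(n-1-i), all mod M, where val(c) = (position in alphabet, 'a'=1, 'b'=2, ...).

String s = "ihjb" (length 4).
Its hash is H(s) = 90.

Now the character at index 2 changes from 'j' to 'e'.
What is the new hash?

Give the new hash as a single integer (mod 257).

val('j') = 10, val('e') = 5
Position k = 2, exponent = n-1-k = 1
B^1 mod M = 3^1 mod 257 = 3
Delta = (5 - 10) * 3 mod 257 = 242
New hash = (90 + 242) mod 257 = 75

Answer: 75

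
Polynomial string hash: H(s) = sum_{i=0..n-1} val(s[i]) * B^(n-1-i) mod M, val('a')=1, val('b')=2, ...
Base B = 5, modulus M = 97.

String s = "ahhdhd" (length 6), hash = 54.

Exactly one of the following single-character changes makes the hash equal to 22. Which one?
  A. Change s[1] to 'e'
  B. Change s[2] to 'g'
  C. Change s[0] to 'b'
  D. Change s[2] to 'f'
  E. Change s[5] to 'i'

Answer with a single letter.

Option A: s[1]='h'->'e', delta=(5-8)*5^4 mod 97 = 65, hash=54+65 mod 97 = 22 <-- target
Option B: s[2]='h'->'g', delta=(7-8)*5^3 mod 97 = 69, hash=54+69 mod 97 = 26
Option C: s[0]='a'->'b', delta=(2-1)*5^5 mod 97 = 21, hash=54+21 mod 97 = 75
Option D: s[2]='h'->'f', delta=(6-8)*5^3 mod 97 = 41, hash=54+41 mod 97 = 95
Option E: s[5]='d'->'i', delta=(9-4)*5^0 mod 97 = 5, hash=54+5 mod 97 = 59

Answer: A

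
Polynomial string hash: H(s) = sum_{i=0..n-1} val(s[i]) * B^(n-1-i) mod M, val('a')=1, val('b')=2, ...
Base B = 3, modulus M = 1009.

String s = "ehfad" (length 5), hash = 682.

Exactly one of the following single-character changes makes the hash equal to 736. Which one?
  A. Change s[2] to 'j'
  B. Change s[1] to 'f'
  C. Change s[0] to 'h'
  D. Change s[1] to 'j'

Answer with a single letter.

Answer: D

Derivation:
Option A: s[2]='f'->'j', delta=(10-6)*3^2 mod 1009 = 36, hash=682+36 mod 1009 = 718
Option B: s[1]='h'->'f', delta=(6-8)*3^3 mod 1009 = 955, hash=682+955 mod 1009 = 628
Option C: s[0]='e'->'h', delta=(8-5)*3^4 mod 1009 = 243, hash=682+243 mod 1009 = 925
Option D: s[1]='h'->'j', delta=(10-8)*3^3 mod 1009 = 54, hash=682+54 mod 1009 = 736 <-- target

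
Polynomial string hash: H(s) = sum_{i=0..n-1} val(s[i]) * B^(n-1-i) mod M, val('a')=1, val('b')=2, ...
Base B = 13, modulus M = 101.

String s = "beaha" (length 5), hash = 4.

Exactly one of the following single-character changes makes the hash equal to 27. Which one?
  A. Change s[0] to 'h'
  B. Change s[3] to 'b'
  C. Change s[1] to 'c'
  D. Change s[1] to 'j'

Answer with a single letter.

Answer: B

Derivation:
Option A: s[0]='b'->'h', delta=(8-2)*13^4 mod 101 = 70, hash=4+70 mod 101 = 74
Option B: s[3]='h'->'b', delta=(2-8)*13^1 mod 101 = 23, hash=4+23 mod 101 = 27 <-- target
Option C: s[1]='e'->'c', delta=(3-5)*13^3 mod 101 = 50, hash=4+50 mod 101 = 54
Option D: s[1]='e'->'j', delta=(10-5)*13^3 mod 101 = 77, hash=4+77 mod 101 = 81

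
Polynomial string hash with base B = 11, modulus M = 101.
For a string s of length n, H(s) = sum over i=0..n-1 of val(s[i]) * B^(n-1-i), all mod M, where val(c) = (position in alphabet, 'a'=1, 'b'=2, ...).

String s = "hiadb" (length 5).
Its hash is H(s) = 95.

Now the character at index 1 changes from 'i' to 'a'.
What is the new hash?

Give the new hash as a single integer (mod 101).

Answer: 52

Derivation:
val('i') = 9, val('a') = 1
Position k = 1, exponent = n-1-k = 3
B^3 mod M = 11^3 mod 101 = 18
Delta = (1 - 9) * 18 mod 101 = 58
New hash = (95 + 58) mod 101 = 52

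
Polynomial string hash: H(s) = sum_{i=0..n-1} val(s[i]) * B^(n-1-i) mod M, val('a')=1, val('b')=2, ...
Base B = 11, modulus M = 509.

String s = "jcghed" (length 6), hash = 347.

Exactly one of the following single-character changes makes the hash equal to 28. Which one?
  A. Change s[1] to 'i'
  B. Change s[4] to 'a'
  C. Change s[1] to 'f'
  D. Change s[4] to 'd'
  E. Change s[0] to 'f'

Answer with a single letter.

Option A: s[1]='c'->'i', delta=(9-3)*11^4 mod 509 = 298, hash=347+298 mod 509 = 136
Option B: s[4]='e'->'a', delta=(1-5)*11^1 mod 509 = 465, hash=347+465 mod 509 = 303
Option C: s[1]='c'->'f', delta=(6-3)*11^4 mod 509 = 149, hash=347+149 mod 509 = 496
Option D: s[4]='e'->'d', delta=(4-5)*11^1 mod 509 = 498, hash=347+498 mod 509 = 336
Option E: s[0]='j'->'f', delta=(6-10)*11^5 mod 509 = 190, hash=347+190 mod 509 = 28 <-- target

Answer: E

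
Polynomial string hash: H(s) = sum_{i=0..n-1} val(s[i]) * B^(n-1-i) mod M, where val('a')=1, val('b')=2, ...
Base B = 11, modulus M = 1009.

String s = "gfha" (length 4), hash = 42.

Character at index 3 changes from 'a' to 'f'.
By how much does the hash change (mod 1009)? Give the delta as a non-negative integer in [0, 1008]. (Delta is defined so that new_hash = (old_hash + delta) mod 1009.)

Delta formula: (val(new) - val(old)) * B^(n-1-k) mod M
  val('f') - val('a') = 6 - 1 = 5
  B^(n-1-k) = 11^0 mod 1009 = 1
  Delta = 5 * 1 mod 1009 = 5

Answer: 5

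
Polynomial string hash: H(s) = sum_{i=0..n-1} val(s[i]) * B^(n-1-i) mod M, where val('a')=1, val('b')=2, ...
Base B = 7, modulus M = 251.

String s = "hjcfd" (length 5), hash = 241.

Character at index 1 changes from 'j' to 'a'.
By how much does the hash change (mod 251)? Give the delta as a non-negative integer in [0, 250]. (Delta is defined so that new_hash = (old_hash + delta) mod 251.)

Delta formula: (val(new) - val(old)) * B^(n-1-k) mod M
  val('a') - val('j') = 1 - 10 = -9
  B^(n-1-k) = 7^3 mod 251 = 92
  Delta = -9 * 92 mod 251 = 176

Answer: 176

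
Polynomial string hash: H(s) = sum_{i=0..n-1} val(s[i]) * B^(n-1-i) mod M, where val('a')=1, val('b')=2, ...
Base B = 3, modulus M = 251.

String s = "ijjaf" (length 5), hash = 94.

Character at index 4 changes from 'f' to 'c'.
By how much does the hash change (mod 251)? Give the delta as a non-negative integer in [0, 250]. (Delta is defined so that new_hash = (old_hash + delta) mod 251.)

Delta formula: (val(new) - val(old)) * B^(n-1-k) mod M
  val('c') - val('f') = 3 - 6 = -3
  B^(n-1-k) = 3^0 mod 251 = 1
  Delta = -3 * 1 mod 251 = 248

Answer: 248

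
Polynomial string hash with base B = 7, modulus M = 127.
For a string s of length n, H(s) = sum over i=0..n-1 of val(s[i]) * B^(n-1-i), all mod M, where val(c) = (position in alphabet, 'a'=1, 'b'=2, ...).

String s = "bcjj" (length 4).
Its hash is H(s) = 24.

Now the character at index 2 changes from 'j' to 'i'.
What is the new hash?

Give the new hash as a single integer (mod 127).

val('j') = 10, val('i') = 9
Position k = 2, exponent = n-1-k = 1
B^1 mod M = 7^1 mod 127 = 7
Delta = (9 - 10) * 7 mod 127 = 120
New hash = (24 + 120) mod 127 = 17

Answer: 17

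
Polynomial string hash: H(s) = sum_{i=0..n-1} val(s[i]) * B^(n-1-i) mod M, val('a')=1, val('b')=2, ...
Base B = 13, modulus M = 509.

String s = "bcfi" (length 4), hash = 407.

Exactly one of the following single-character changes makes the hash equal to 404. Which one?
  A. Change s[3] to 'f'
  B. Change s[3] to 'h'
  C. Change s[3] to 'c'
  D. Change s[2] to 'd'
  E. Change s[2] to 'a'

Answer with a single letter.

Answer: A

Derivation:
Option A: s[3]='i'->'f', delta=(6-9)*13^0 mod 509 = 506, hash=407+506 mod 509 = 404 <-- target
Option B: s[3]='i'->'h', delta=(8-9)*13^0 mod 509 = 508, hash=407+508 mod 509 = 406
Option C: s[3]='i'->'c', delta=(3-9)*13^0 mod 509 = 503, hash=407+503 mod 509 = 401
Option D: s[2]='f'->'d', delta=(4-6)*13^1 mod 509 = 483, hash=407+483 mod 509 = 381
Option E: s[2]='f'->'a', delta=(1-6)*13^1 mod 509 = 444, hash=407+444 mod 509 = 342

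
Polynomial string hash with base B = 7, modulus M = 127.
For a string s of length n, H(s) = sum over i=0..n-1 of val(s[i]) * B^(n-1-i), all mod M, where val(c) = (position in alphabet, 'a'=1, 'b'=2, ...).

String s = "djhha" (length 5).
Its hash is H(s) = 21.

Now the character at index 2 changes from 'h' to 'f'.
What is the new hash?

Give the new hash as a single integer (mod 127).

Answer: 50

Derivation:
val('h') = 8, val('f') = 6
Position k = 2, exponent = n-1-k = 2
B^2 mod M = 7^2 mod 127 = 49
Delta = (6 - 8) * 49 mod 127 = 29
New hash = (21 + 29) mod 127 = 50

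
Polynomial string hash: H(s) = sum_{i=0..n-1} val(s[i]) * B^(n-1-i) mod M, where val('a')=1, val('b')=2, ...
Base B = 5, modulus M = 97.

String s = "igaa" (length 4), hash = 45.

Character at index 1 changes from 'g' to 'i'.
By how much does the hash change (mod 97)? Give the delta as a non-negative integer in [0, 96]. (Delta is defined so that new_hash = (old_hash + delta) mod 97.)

Delta formula: (val(new) - val(old)) * B^(n-1-k) mod M
  val('i') - val('g') = 9 - 7 = 2
  B^(n-1-k) = 5^2 mod 97 = 25
  Delta = 2 * 25 mod 97 = 50

Answer: 50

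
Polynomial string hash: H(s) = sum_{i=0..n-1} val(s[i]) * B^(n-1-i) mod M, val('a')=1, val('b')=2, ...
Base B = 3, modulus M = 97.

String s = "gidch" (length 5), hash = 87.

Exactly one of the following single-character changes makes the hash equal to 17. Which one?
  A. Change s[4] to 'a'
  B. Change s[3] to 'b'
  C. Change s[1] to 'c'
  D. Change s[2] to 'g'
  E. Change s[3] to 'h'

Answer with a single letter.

Answer: D

Derivation:
Option A: s[4]='h'->'a', delta=(1-8)*3^0 mod 97 = 90, hash=87+90 mod 97 = 80
Option B: s[3]='c'->'b', delta=(2-3)*3^1 mod 97 = 94, hash=87+94 mod 97 = 84
Option C: s[1]='i'->'c', delta=(3-9)*3^3 mod 97 = 32, hash=87+32 mod 97 = 22
Option D: s[2]='d'->'g', delta=(7-4)*3^2 mod 97 = 27, hash=87+27 mod 97 = 17 <-- target
Option E: s[3]='c'->'h', delta=(8-3)*3^1 mod 97 = 15, hash=87+15 mod 97 = 5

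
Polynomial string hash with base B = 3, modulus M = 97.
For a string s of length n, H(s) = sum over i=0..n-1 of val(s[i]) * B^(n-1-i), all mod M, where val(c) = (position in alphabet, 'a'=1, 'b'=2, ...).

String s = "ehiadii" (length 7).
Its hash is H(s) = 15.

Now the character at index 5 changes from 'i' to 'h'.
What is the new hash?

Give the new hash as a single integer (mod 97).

Answer: 12

Derivation:
val('i') = 9, val('h') = 8
Position k = 5, exponent = n-1-k = 1
B^1 mod M = 3^1 mod 97 = 3
Delta = (8 - 9) * 3 mod 97 = 94
New hash = (15 + 94) mod 97 = 12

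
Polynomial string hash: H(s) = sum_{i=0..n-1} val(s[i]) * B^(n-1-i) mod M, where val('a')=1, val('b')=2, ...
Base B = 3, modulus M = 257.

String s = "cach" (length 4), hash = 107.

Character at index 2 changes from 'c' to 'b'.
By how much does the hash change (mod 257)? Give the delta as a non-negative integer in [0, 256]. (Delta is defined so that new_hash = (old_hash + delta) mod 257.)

Delta formula: (val(new) - val(old)) * B^(n-1-k) mod M
  val('b') - val('c') = 2 - 3 = -1
  B^(n-1-k) = 3^1 mod 257 = 3
  Delta = -1 * 3 mod 257 = 254

Answer: 254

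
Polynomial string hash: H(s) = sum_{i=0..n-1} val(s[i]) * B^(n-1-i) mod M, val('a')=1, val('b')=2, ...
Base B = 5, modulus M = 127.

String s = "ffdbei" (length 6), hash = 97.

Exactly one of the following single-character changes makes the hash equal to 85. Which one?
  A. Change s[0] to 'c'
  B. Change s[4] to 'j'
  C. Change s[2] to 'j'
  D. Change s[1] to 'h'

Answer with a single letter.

Answer: C

Derivation:
Option A: s[0]='f'->'c', delta=(3-6)*5^5 mod 127 = 23, hash=97+23 mod 127 = 120
Option B: s[4]='e'->'j', delta=(10-5)*5^1 mod 127 = 25, hash=97+25 mod 127 = 122
Option C: s[2]='d'->'j', delta=(10-4)*5^3 mod 127 = 115, hash=97+115 mod 127 = 85 <-- target
Option D: s[1]='f'->'h', delta=(8-6)*5^4 mod 127 = 107, hash=97+107 mod 127 = 77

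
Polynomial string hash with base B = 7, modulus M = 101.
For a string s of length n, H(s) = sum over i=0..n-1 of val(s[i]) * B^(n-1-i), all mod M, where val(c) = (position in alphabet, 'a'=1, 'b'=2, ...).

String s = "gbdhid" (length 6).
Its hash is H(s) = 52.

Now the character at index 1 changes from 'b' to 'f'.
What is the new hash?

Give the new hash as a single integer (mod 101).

val('b') = 2, val('f') = 6
Position k = 1, exponent = n-1-k = 4
B^4 mod M = 7^4 mod 101 = 78
Delta = (6 - 2) * 78 mod 101 = 9
New hash = (52 + 9) mod 101 = 61

Answer: 61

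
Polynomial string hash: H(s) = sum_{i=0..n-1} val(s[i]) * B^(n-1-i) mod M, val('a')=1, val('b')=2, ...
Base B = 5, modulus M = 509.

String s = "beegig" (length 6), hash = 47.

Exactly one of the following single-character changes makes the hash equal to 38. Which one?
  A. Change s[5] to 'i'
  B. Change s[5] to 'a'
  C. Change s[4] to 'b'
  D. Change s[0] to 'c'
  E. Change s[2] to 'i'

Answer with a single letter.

Answer: E

Derivation:
Option A: s[5]='g'->'i', delta=(9-7)*5^0 mod 509 = 2, hash=47+2 mod 509 = 49
Option B: s[5]='g'->'a', delta=(1-7)*5^0 mod 509 = 503, hash=47+503 mod 509 = 41
Option C: s[4]='i'->'b', delta=(2-9)*5^1 mod 509 = 474, hash=47+474 mod 509 = 12
Option D: s[0]='b'->'c', delta=(3-2)*5^5 mod 509 = 71, hash=47+71 mod 509 = 118
Option E: s[2]='e'->'i', delta=(9-5)*5^3 mod 509 = 500, hash=47+500 mod 509 = 38 <-- target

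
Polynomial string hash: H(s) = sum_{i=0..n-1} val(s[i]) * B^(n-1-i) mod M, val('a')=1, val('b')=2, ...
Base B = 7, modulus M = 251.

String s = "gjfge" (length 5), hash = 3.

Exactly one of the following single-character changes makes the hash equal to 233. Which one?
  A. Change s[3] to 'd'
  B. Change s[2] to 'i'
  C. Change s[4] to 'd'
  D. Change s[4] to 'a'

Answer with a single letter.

Answer: A

Derivation:
Option A: s[3]='g'->'d', delta=(4-7)*7^1 mod 251 = 230, hash=3+230 mod 251 = 233 <-- target
Option B: s[2]='f'->'i', delta=(9-6)*7^2 mod 251 = 147, hash=3+147 mod 251 = 150
Option C: s[4]='e'->'d', delta=(4-5)*7^0 mod 251 = 250, hash=3+250 mod 251 = 2
Option D: s[4]='e'->'a', delta=(1-5)*7^0 mod 251 = 247, hash=3+247 mod 251 = 250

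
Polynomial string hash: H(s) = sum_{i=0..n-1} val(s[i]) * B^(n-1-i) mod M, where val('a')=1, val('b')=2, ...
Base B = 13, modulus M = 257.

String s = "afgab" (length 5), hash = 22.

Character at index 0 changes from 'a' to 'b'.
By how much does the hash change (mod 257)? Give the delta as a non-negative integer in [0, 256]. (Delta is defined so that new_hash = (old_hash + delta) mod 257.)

Delta formula: (val(new) - val(old)) * B^(n-1-k) mod M
  val('b') - val('a') = 2 - 1 = 1
  B^(n-1-k) = 13^4 mod 257 = 34
  Delta = 1 * 34 mod 257 = 34

Answer: 34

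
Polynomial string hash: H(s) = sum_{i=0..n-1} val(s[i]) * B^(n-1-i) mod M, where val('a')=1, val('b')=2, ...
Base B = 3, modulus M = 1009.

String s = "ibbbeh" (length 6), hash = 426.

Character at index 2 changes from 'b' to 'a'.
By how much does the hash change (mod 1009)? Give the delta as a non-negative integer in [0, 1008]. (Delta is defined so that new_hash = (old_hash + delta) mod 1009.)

Answer: 982

Derivation:
Delta formula: (val(new) - val(old)) * B^(n-1-k) mod M
  val('a') - val('b') = 1 - 2 = -1
  B^(n-1-k) = 3^3 mod 1009 = 27
  Delta = -1 * 27 mod 1009 = 982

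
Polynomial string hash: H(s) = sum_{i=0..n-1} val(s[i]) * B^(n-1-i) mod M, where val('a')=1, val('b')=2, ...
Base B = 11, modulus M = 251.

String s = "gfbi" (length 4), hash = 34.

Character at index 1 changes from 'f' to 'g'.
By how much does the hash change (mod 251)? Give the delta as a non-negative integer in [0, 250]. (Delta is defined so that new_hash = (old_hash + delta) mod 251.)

Answer: 121

Derivation:
Delta formula: (val(new) - val(old)) * B^(n-1-k) mod M
  val('g') - val('f') = 7 - 6 = 1
  B^(n-1-k) = 11^2 mod 251 = 121
  Delta = 1 * 121 mod 251 = 121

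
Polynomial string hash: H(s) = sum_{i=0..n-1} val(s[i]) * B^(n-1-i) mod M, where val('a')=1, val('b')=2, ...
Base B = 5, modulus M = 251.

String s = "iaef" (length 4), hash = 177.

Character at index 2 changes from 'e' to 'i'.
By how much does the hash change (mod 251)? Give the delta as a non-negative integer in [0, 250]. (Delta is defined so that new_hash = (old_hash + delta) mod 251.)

Delta formula: (val(new) - val(old)) * B^(n-1-k) mod M
  val('i') - val('e') = 9 - 5 = 4
  B^(n-1-k) = 5^1 mod 251 = 5
  Delta = 4 * 5 mod 251 = 20

Answer: 20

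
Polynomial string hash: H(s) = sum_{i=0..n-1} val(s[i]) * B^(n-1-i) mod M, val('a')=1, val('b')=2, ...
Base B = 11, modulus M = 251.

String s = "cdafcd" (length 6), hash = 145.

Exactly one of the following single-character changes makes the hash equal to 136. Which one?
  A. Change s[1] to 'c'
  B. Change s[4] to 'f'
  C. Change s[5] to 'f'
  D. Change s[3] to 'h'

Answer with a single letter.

Answer: D

Derivation:
Option A: s[1]='d'->'c', delta=(3-4)*11^4 mod 251 = 168, hash=145+168 mod 251 = 62
Option B: s[4]='c'->'f', delta=(6-3)*11^1 mod 251 = 33, hash=145+33 mod 251 = 178
Option C: s[5]='d'->'f', delta=(6-4)*11^0 mod 251 = 2, hash=145+2 mod 251 = 147
Option D: s[3]='f'->'h', delta=(8-6)*11^2 mod 251 = 242, hash=145+242 mod 251 = 136 <-- target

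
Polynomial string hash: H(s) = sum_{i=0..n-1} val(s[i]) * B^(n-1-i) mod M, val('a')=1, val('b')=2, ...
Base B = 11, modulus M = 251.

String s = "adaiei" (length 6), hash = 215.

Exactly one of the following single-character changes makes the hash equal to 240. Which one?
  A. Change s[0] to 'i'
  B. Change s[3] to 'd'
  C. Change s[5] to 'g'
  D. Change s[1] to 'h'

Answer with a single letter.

Answer: A

Derivation:
Option A: s[0]='a'->'i', delta=(9-1)*11^5 mod 251 = 25, hash=215+25 mod 251 = 240 <-- target
Option B: s[3]='i'->'d', delta=(4-9)*11^2 mod 251 = 148, hash=215+148 mod 251 = 112
Option C: s[5]='i'->'g', delta=(7-9)*11^0 mod 251 = 249, hash=215+249 mod 251 = 213
Option D: s[1]='d'->'h', delta=(8-4)*11^4 mod 251 = 81, hash=215+81 mod 251 = 45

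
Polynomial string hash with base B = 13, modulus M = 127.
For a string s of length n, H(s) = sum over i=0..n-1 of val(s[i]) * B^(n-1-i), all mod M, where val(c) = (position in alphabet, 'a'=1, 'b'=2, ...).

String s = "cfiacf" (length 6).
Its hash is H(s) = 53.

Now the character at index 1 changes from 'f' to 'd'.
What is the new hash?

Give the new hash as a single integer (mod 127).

Answer: 81

Derivation:
val('f') = 6, val('d') = 4
Position k = 1, exponent = n-1-k = 4
B^4 mod M = 13^4 mod 127 = 113
Delta = (4 - 6) * 113 mod 127 = 28
New hash = (53 + 28) mod 127 = 81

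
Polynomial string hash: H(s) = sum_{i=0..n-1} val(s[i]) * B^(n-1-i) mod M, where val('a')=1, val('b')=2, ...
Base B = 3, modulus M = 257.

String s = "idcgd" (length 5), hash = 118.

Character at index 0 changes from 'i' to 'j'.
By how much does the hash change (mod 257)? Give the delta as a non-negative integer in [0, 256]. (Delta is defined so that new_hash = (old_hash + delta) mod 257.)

Answer: 81

Derivation:
Delta formula: (val(new) - val(old)) * B^(n-1-k) mod M
  val('j') - val('i') = 10 - 9 = 1
  B^(n-1-k) = 3^4 mod 257 = 81
  Delta = 1 * 81 mod 257 = 81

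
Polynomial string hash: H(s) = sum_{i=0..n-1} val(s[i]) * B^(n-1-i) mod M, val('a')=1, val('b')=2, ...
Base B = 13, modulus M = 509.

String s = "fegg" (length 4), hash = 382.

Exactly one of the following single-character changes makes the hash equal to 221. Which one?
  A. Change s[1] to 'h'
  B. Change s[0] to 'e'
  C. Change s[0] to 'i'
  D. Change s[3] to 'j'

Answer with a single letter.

Option A: s[1]='e'->'h', delta=(8-5)*13^2 mod 509 = 507, hash=382+507 mod 509 = 380
Option B: s[0]='f'->'e', delta=(5-6)*13^3 mod 509 = 348, hash=382+348 mod 509 = 221 <-- target
Option C: s[0]='f'->'i', delta=(9-6)*13^3 mod 509 = 483, hash=382+483 mod 509 = 356
Option D: s[3]='g'->'j', delta=(10-7)*13^0 mod 509 = 3, hash=382+3 mod 509 = 385

Answer: B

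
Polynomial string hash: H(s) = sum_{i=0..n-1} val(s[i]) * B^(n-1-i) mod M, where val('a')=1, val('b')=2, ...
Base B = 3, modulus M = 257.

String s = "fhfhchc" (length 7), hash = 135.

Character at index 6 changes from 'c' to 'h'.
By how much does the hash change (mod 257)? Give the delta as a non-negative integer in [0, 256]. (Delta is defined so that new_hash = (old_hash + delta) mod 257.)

Delta formula: (val(new) - val(old)) * B^(n-1-k) mod M
  val('h') - val('c') = 8 - 3 = 5
  B^(n-1-k) = 3^0 mod 257 = 1
  Delta = 5 * 1 mod 257 = 5

Answer: 5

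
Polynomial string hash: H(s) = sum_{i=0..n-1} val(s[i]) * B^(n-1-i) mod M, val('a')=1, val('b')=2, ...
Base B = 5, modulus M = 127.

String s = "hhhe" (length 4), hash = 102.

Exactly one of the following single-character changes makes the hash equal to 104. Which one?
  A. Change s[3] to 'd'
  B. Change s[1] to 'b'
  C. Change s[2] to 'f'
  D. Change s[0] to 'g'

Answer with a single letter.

Option A: s[3]='e'->'d', delta=(4-5)*5^0 mod 127 = 126, hash=102+126 mod 127 = 101
Option B: s[1]='h'->'b', delta=(2-8)*5^2 mod 127 = 104, hash=102+104 mod 127 = 79
Option C: s[2]='h'->'f', delta=(6-8)*5^1 mod 127 = 117, hash=102+117 mod 127 = 92
Option D: s[0]='h'->'g', delta=(7-8)*5^3 mod 127 = 2, hash=102+2 mod 127 = 104 <-- target

Answer: D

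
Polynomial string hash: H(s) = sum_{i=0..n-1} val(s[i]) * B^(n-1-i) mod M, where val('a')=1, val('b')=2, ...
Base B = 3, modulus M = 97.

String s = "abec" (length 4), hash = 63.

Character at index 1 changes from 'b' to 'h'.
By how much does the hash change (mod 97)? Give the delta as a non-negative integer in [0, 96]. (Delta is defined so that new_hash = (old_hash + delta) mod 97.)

Delta formula: (val(new) - val(old)) * B^(n-1-k) mod M
  val('h') - val('b') = 8 - 2 = 6
  B^(n-1-k) = 3^2 mod 97 = 9
  Delta = 6 * 9 mod 97 = 54

Answer: 54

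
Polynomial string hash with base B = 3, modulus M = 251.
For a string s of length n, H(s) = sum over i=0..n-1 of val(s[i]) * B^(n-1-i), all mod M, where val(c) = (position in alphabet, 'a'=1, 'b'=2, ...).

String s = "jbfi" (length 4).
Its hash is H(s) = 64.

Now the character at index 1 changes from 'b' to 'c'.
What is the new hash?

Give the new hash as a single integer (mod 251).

Answer: 73

Derivation:
val('b') = 2, val('c') = 3
Position k = 1, exponent = n-1-k = 2
B^2 mod M = 3^2 mod 251 = 9
Delta = (3 - 2) * 9 mod 251 = 9
New hash = (64 + 9) mod 251 = 73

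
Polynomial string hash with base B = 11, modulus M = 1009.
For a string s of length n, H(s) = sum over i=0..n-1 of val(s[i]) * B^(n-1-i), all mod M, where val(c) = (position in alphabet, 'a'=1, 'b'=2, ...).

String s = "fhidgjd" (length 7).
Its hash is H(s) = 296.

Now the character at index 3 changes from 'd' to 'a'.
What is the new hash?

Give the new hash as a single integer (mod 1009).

val('d') = 4, val('a') = 1
Position k = 3, exponent = n-1-k = 3
B^3 mod M = 11^3 mod 1009 = 322
Delta = (1 - 4) * 322 mod 1009 = 43
New hash = (296 + 43) mod 1009 = 339

Answer: 339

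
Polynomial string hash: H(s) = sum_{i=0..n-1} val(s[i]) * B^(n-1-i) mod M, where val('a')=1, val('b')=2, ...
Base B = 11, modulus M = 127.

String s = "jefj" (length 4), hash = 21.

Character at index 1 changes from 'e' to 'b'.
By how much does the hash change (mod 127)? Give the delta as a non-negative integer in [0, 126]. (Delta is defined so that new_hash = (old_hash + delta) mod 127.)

Delta formula: (val(new) - val(old)) * B^(n-1-k) mod M
  val('b') - val('e') = 2 - 5 = -3
  B^(n-1-k) = 11^2 mod 127 = 121
  Delta = -3 * 121 mod 127 = 18

Answer: 18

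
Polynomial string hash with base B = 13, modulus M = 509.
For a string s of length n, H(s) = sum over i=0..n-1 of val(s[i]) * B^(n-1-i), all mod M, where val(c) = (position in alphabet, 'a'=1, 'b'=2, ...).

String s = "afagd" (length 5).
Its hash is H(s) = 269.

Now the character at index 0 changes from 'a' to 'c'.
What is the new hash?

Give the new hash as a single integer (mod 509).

val('a') = 1, val('c') = 3
Position k = 0, exponent = n-1-k = 4
B^4 mod M = 13^4 mod 509 = 57
Delta = (3 - 1) * 57 mod 509 = 114
New hash = (269 + 114) mod 509 = 383

Answer: 383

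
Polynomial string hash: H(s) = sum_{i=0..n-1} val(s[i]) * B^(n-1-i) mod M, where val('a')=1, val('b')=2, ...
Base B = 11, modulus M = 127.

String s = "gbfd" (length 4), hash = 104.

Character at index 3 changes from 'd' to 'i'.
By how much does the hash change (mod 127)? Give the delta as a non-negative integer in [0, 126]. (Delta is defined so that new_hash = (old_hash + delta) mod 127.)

Answer: 5

Derivation:
Delta formula: (val(new) - val(old)) * B^(n-1-k) mod M
  val('i') - val('d') = 9 - 4 = 5
  B^(n-1-k) = 11^0 mod 127 = 1
  Delta = 5 * 1 mod 127 = 5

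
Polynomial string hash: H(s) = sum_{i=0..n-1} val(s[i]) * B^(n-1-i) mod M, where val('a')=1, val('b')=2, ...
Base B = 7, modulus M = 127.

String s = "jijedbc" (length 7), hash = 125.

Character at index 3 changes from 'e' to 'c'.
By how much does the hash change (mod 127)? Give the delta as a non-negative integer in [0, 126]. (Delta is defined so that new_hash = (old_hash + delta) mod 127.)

Delta formula: (val(new) - val(old)) * B^(n-1-k) mod M
  val('c') - val('e') = 3 - 5 = -2
  B^(n-1-k) = 7^3 mod 127 = 89
  Delta = -2 * 89 mod 127 = 76

Answer: 76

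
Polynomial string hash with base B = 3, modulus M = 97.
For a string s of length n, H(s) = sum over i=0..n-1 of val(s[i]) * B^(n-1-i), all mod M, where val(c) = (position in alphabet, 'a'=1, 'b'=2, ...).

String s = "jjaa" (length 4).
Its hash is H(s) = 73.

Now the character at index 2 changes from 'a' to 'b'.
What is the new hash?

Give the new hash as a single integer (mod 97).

Answer: 76

Derivation:
val('a') = 1, val('b') = 2
Position k = 2, exponent = n-1-k = 1
B^1 mod M = 3^1 mod 97 = 3
Delta = (2 - 1) * 3 mod 97 = 3
New hash = (73 + 3) mod 97 = 76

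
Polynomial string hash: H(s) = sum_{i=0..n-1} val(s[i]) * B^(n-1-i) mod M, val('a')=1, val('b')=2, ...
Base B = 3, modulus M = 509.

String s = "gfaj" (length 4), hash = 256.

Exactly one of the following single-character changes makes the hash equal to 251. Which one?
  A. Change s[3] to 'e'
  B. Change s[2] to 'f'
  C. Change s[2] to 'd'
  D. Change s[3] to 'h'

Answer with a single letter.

Answer: A

Derivation:
Option A: s[3]='j'->'e', delta=(5-10)*3^0 mod 509 = 504, hash=256+504 mod 509 = 251 <-- target
Option B: s[2]='a'->'f', delta=(6-1)*3^1 mod 509 = 15, hash=256+15 mod 509 = 271
Option C: s[2]='a'->'d', delta=(4-1)*3^1 mod 509 = 9, hash=256+9 mod 509 = 265
Option D: s[3]='j'->'h', delta=(8-10)*3^0 mod 509 = 507, hash=256+507 mod 509 = 254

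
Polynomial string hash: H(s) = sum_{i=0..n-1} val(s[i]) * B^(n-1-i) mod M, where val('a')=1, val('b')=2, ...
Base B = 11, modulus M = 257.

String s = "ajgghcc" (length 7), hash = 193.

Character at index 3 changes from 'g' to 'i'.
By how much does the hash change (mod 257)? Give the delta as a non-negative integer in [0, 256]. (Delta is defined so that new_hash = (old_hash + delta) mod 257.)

Answer: 92

Derivation:
Delta formula: (val(new) - val(old)) * B^(n-1-k) mod M
  val('i') - val('g') = 9 - 7 = 2
  B^(n-1-k) = 11^3 mod 257 = 46
  Delta = 2 * 46 mod 257 = 92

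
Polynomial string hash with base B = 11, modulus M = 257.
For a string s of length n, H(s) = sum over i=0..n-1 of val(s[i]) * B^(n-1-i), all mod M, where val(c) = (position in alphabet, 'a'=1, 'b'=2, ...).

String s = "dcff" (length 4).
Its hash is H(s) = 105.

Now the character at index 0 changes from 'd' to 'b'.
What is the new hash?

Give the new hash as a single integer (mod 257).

val('d') = 4, val('b') = 2
Position k = 0, exponent = n-1-k = 3
B^3 mod M = 11^3 mod 257 = 46
Delta = (2 - 4) * 46 mod 257 = 165
New hash = (105 + 165) mod 257 = 13

Answer: 13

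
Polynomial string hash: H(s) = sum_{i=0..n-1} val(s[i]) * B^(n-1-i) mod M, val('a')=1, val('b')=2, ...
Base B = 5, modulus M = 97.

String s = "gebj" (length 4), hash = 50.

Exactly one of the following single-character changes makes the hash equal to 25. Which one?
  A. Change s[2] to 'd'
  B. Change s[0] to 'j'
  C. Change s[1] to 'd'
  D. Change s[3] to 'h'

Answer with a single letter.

Option A: s[2]='b'->'d', delta=(4-2)*5^1 mod 97 = 10, hash=50+10 mod 97 = 60
Option B: s[0]='g'->'j', delta=(10-7)*5^3 mod 97 = 84, hash=50+84 mod 97 = 37
Option C: s[1]='e'->'d', delta=(4-5)*5^2 mod 97 = 72, hash=50+72 mod 97 = 25 <-- target
Option D: s[3]='j'->'h', delta=(8-10)*5^0 mod 97 = 95, hash=50+95 mod 97 = 48

Answer: C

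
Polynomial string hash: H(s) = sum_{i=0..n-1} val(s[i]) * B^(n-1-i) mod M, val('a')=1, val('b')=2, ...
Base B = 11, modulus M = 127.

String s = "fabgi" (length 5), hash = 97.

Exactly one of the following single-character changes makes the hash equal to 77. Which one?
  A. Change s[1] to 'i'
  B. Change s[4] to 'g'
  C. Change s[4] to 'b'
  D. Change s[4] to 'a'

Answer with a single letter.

Answer: A

Derivation:
Option A: s[1]='a'->'i', delta=(9-1)*11^3 mod 127 = 107, hash=97+107 mod 127 = 77 <-- target
Option B: s[4]='i'->'g', delta=(7-9)*11^0 mod 127 = 125, hash=97+125 mod 127 = 95
Option C: s[4]='i'->'b', delta=(2-9)*11^0 mod 127 = 120, hash=97+120 mod 127 = 90
Option D: s[4]='i'->'a', delta=(1-9)*11^0 mod 127 = 119, hash=97+119 mod 127 = 89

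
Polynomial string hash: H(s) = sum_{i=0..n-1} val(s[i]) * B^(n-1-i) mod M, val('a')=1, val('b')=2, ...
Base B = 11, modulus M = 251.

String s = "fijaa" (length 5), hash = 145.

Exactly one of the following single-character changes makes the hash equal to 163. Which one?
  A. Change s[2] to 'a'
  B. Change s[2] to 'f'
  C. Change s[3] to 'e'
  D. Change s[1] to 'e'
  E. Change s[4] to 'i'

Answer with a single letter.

Option A: s[2]='j'->'a', delta=(1-10)*11^2 mod 251 = 166, hash=145+166 mod 251 = 60
Option B: s[2]='j'->'f', delta=(6-10)*11^2 mod 251 = 18, hash=145+18 mod 251 = 163 <-- target
Option C: s[3]='a'->'e', delta=(5-1)*11^1 mod 251 = 44, hash=145+44 mod 251 = 189
Option D: s[1]='i'->'e', delta=(5-9)*11^3 mod 251 = 198, hash=145+198 mod 251 = 92
Option E: s[4]='a'->'i', delta=(9-1)*11^0 mod 251 = 8, hash=145+8 mod 251 = 153

Answer: B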